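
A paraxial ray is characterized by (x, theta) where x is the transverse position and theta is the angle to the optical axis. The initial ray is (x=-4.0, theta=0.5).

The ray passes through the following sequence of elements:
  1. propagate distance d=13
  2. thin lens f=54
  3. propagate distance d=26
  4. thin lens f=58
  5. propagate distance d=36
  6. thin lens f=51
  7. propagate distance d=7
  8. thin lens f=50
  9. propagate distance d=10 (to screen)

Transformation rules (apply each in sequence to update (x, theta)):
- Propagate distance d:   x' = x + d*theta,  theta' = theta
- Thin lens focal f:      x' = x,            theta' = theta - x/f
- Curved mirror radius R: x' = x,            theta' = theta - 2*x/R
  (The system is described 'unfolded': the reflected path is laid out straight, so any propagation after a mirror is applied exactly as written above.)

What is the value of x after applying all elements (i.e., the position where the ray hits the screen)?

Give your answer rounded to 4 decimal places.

Initial: x=-4.0000 theta=0.5000
After 1 (propagate distance d=13): x=2.5000 theta=0.5000
After 2 (thin lens f=54): x=2.5000 theta=49/108 (≈0.4537)
After 3 (propagate distance d=26): x=386/27 (≈14.2963) theta=49/108 (≈0.4537)
After 4 (thin lens f=58): x=386/27 (≈14.2963) theta=649/3132 (≈0.2072)
After 5 (propagate distance d=36): x=17035/783 (≈21.7561) theta=649/3132 (≈0.2072)
After 6 (thin lens f=51): x=17035/783 (≈21.7561) theta=-35041/159732 (≈-0.2194)
After 7 (propagate distance d=7): x=3229853/159732 (≈20.2205) theta=-35041/159732 (≈-0.2194)
After 8 (thin lens f=50): x=3229853/159732 (≈20.2205) theta=-4981903/7986600 (≈-0.6238)
After 9 (propagate distance d=10 (to screen)): x=206803/14790 (≈13.9826) theta=-4981903/7986600 (≈-0.6238)
Rounded to 4 decimal places: x = 13.9826

Answer: 13.9826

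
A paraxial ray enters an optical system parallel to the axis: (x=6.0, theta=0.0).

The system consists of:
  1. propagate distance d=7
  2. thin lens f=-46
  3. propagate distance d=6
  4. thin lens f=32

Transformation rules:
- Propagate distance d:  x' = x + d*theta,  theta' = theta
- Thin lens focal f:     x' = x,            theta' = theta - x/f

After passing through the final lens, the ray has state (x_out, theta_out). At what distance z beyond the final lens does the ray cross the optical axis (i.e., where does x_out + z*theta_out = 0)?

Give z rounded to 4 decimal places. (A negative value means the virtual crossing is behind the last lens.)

Answer: 83.2000

Derivation:
Initial: x=6.0000 theta=0.0000
After 1 (propagate distance d=7): x=6.0000 theta=0.0000
After 2 (thin lens f=-46): x=6.0000 theta=3/23 (≈0.1304)
After 3 (propagate distance d=6): x=156/23 (≈6.7826) theta=3/23 (≈0.1304)
After 4 (thin lens f=32): x=156/23 (≈6.7826) theta=-15/184 (≈-0.0815)
z_focus = -x_out/theta_out = -(156/23)/(-15/184) = 83.2000
Rounded to 4 decimal places: z = 83.2000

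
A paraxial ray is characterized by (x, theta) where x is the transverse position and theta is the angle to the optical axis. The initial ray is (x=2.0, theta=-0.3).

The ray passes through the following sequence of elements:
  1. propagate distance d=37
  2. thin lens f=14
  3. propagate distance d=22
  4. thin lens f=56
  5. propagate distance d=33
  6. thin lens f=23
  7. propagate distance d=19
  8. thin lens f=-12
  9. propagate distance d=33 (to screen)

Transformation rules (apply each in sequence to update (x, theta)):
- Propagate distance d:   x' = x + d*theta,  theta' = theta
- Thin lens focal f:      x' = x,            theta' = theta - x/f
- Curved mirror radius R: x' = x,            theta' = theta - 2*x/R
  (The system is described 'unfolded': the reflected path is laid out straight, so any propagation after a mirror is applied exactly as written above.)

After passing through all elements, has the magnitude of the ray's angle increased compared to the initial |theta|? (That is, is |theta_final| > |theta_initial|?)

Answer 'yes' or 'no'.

Initial: x=2.0000 theta=-0.3000
After 1 (propagate distance d=37): x=-9.1000 theta=-0.3000
After 2 (thin lens f=14): x=-9.1000 theta=0.3500
After 3 (propagate distance d=22): x=-1.4000 theta=0.3500
After 4 (thin lens f=56): x=-1.4000 theta=0.3750
After 5 (propagate distance d=33): x=10.9750 theta=0.3750
After 6 (thin lens f=23): x=10.9750 theta=-47/460 (≈-0.1022)
After 7 (propagate distance d=19): x=8311/920 (≈9.0337) theta=-47/460 (≈-0.1022)
After 8 (thin lens f=-12): x=8311/920 (≈9.0337) theta=7183/11040 (≈0.6506)
After 9 (propagate distance d=33 (to screen)): x=112257/3680 (≈30.5046) theta=7183/11040 (≈0.6506)
|theta_initial|=0.3000 |theta_final|=7183/11040 (≈0.6506) -> increased

Answer: yes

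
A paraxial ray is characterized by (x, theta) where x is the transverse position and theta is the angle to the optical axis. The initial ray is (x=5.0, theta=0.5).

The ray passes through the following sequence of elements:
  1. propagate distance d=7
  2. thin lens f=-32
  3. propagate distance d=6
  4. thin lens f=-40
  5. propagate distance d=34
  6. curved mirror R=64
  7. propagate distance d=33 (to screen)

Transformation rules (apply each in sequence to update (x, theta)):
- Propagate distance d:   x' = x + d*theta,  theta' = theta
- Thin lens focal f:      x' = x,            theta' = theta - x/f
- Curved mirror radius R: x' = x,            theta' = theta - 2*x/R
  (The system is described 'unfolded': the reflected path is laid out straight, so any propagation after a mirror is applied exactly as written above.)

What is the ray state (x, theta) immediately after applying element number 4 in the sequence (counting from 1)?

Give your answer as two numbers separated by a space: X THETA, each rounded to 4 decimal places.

Answer: 13.0938 1.0930

Derivation:
Initial: x=5.0000 theta=0.5000
After 1 (propagate distance d=7): x=8.5000 theta=0.5000
After 2 (thin lens f=-32): x=8.5000 theta=49/64 (≈0.7656)
After 3 (propagate distance d=6): x=419/32 (≈13.0938) theta=49/64 (≈0.7656)
After 4 (thin lens f=-40): x=419/32 (≈13.0938) theta=1399/1280 (≈1.0930)
Rounded to 4 decimal places: x = 13.0938, theta = 1.0930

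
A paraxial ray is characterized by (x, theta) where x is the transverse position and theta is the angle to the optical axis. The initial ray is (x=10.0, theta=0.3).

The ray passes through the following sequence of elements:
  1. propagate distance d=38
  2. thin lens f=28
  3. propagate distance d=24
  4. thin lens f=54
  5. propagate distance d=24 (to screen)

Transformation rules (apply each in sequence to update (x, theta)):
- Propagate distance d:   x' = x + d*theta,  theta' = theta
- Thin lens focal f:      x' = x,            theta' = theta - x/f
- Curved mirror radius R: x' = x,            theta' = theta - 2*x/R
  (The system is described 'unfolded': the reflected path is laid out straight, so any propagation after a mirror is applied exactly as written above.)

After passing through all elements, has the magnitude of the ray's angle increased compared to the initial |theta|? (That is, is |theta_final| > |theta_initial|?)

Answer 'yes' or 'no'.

Answer: yes

Derivation:
Initial: x=10.0000 theta=0.3000
After 1 (propagate distance d=38): x=21.4000 theta=0.3000
After 2 (thin lens f=28): x=21.4000 theta=-13/28 (≈-0.4643)
After 3 (propagate distance d=24): x=359/35 (≈10.2571) theta=-13/28 (≈-0.4643)
After 4 (thin lens f=54): x=359/35 (≈10.2571) theta=-2473/3780 (≈-0.6542)
After 5 (propagate distance d=24 (to screen)): x=-49/9 (≈-5.4444) theta=-2473/3780 (≈-0.6542)
|theta_initial|=0.3000 |theta_final|=2473/3780 (≈0.6542) -> increased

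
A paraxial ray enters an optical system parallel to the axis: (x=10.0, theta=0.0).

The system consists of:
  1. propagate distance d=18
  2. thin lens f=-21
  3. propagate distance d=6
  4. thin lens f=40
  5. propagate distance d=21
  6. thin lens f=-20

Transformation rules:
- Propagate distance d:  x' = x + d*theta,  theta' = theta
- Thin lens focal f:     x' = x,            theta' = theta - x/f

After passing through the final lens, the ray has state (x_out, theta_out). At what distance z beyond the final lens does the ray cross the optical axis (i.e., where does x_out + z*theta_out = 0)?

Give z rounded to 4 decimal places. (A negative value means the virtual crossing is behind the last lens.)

Answer: -16.7762

Derivation:
Initial: x=10.0000 theta=0.0000
After 1 (propagate distance d=18): x=10.0000 theta=0.0000
After 2 (thin lens f=-21): x=10.0000 theta=10/21 (≈0.4762)
After 3 (propagate distance d=6): x=90/7 (≈12.8571) theta=10/21 (≈0.4762)
After 4 (thin lens f=40): x=90/7 (≈12.8571) theta=13/84 (≈0.1548)
After 5 (propagate distance d=21): x=451/28 (≈16.1071) theta=13/84 (≈0.1548)
After 6 (thin lens f=-20): x=451/28 (≈16.1071) theta=1613/1680 (≈0.9601)
z_focus = -x_out/theta_out = -(451/28)/(1613/1680) = -27060/1613 ≈ -16.7762
Rounded to 4 decimal places: z = -16.7762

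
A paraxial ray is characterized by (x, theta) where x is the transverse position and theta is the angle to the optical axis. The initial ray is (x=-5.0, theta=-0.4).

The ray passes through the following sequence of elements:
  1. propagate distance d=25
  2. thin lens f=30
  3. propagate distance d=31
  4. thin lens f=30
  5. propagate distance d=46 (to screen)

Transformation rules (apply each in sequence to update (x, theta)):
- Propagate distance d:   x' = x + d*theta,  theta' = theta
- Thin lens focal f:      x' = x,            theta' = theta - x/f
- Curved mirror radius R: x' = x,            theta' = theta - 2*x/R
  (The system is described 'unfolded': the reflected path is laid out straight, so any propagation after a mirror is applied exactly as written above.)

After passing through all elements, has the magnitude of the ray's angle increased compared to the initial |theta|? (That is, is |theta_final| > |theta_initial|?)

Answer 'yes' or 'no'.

Answer: yes

Derivation:
Initial: x=-5.0000 theta=-0.4000
After 1 (propagate distance d=25): x=-15.0000 theta=-0.4000
After 2 (thin lens f=30): x=-15.0000 theta=0.1000
After 3 (propagate distance d=31): x=-11.9000 theta=0.1000
After 4 (thin lens f=30): x=-11.9000 theta=149/300 (≈0.4967)
After 5 (propagate distance d=46 (to screen)): x=821/75 (≈10.9467) theta=149/300 (≈0.4967)
|theta_initial|=0.4000 |theta_final|=149/300 (≈0.4967) -> increased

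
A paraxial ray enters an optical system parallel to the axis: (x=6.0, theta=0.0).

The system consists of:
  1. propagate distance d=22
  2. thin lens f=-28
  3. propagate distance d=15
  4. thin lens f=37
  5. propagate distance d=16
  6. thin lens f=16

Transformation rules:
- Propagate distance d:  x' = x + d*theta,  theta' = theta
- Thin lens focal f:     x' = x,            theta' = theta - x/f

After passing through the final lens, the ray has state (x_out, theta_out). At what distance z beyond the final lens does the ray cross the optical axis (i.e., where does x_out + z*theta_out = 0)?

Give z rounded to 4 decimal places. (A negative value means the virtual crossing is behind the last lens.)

Answer: 15.0346

Derivation:
Initial: x=6.0000 theta=0.0000
After 1 (propagate distance d=22): x=6.0000 theta=0.0000
After 2 (thin lens f=-28): x=6.0000 theta=3/14 (≈0.2143)
After 3 (propagate distance d=15): x=129/14 (≈9.2143) theta=3/14 (≈0.2143)
After 4 (thin lens f=37): x=129/14 (≈9.2143) theta=-9/259 (≈-0.0347)
After 5 (propagate distance d=16): x=4485/518 (≈8.6583) theta=-9/259 (≈-0.0347)
After 6 (thin lens f=16): x=4485/518 (≈8.6583) theta=-129/224 (≈-0.5759)
z_focus = -x_out/theta_out = -(4485/518)/(-129/224) = 23920/1591 ≈ 15.0346
Rounded to 4 decimal places: z = 15.0346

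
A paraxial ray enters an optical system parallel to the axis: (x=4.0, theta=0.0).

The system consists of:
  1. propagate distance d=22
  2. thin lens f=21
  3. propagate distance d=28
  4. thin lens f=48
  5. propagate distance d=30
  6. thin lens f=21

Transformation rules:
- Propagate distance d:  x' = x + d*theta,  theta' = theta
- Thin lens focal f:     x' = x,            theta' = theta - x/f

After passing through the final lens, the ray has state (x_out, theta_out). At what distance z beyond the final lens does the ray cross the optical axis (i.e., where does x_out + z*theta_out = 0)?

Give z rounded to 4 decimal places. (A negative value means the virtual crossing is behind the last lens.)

Answer: 46.6468

Derivation:
Initial: x=4.0000 theta=0.0000
After 1 (propagate distance d=22): x=4.0000 theta=0.0000
After 2 (thin lens f=21): x=4.0000 theta=-4/21 (≈-0.1905)
After 3 (propagate distance d=28): x=-4/3 (≈-1.3333) theta=-4/21 (≈-0.1905)
After 4 (thin lens f=48): x=-4/3 (≈-1.3333) theta=-41/252 (≈-0.1627)
After 5 (propagate distance d=30): x=-87/14 (≈-6.2143) theta=-41/252 (≈-0.1627)
After 6 (thin lens f=21): x=-87/14 (≈-6.2143) theta=235/1764 (≈0.1332)
z_focus = -x_out/theta_out = -(-87/14)/(235/1764) = 10962/235 ≈ 46.6468
Rounded to 4 decimal places: z = 46.6468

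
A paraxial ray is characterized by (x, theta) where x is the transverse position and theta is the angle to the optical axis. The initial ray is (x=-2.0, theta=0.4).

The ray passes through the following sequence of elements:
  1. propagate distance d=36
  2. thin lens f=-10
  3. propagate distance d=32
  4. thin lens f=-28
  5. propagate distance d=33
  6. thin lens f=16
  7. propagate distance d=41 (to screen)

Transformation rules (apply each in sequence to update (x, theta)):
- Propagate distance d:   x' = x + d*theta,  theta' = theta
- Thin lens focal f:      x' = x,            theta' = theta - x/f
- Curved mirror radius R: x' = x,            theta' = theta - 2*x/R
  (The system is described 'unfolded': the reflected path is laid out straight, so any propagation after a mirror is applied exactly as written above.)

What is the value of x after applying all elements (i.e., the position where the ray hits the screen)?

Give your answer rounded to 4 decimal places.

Answer: -143.1723

Derivation:
Initial: x=-2.0000 theta=0.4000
After 1 (propagate distance d=36): x=12.4000 theta=0.4000
After 2 (thin lens f=-10): x=12.4000 theta=1.6400
After 3 (propagate distance d=32): x=64.8800 theta=1.6400
After 4 (thin lens f=-28): x=64.8800 theta=277/70 (≈3.9571)
After 5 (propagate distance d=33): x=68413/350 (≈195.4657) theta=277/70 (≈3.9571)
After 6 (thin lens f=16): x=68413/350 (≈195.4657) theta=-46253/5600 (≈-8.2595)
After 7 (propagate distance d=41 (to screen)): x=-160353/1120 (≈-143.1723) theta=-46253/5600 (≈-8.2595)
Rounded to 4 decimal places: x = -143.1723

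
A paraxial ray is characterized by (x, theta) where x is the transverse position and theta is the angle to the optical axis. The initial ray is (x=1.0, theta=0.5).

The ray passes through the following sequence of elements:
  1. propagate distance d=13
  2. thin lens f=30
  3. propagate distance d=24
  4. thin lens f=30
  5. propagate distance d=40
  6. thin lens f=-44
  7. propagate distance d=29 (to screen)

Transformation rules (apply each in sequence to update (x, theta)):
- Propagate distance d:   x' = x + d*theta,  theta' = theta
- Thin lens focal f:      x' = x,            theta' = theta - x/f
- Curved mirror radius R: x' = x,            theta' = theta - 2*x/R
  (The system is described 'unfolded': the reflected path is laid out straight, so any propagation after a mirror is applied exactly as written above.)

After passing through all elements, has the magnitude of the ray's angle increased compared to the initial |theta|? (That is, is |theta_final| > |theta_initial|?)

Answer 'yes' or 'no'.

Initial: x=1.0000 theta=0.5000
After 1 (propagate distance d=13): x=7.5000 theta=0.5000
After 2 (thin lens f=30): x=7.5000 theta=0.2500
After 3 (propagate distance d=24): x=13.5000 theta=0.2500
After 4 (thin lens f=30): x=13.5000 theta=-0.2000
After 5 (propagate distance d=40): x=5.5000 theta=-0.2000
After 6 (thin lens f=-44): x=5.5000 theta=-0.0750
After 7 (propagate distance d=29 (to screen)): x=3.3250 theta=-0.0750
|theta_initial|=0.5000 |theta_final|=0.0750 -> not increased

Answer: no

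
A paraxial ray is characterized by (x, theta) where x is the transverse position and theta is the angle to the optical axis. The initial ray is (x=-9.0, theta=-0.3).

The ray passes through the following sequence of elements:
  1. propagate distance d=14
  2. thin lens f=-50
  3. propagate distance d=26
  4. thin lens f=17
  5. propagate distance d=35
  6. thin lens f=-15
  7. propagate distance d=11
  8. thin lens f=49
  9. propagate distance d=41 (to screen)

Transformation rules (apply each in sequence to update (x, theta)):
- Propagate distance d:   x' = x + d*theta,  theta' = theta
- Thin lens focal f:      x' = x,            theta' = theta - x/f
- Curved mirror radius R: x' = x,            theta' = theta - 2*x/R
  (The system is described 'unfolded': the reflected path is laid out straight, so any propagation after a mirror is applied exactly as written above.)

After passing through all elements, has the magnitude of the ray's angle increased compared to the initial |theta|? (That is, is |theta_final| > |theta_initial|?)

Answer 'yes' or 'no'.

Answer: yes

Derivation:
Initial: x=-9.0000 theta=-0.3000
After 1 (propagate distance d=14): x=-13.2000 theta=-0.3000
After 2 (thin lens f=-50): x=-13.2000 theta=-0.5640
After 3 (propagate distance d=26): x=-27.8640 theta=-0.5640
After 4 (thin lens f=17): x=-27.8640 theta=4569/4250 (≈1.0751)
After 5 (propagate distance d=35): x=41493/4250 (≈9.7631) theta=4569/4250 (≈1.0751)
After 6 (thin lens f=-15): x=41493/4250 (≈9.7631) theta=18338/10625 (≈1.7259)
After 7 (propagate distance d=11): x=610901/21250 (≈28.7483) theta=18338/10625 (≈1.7259)
After 8 (thin lens f=49): x=610901/21250 (≈28.7483) theta=1186223/1041250 (≈1.1392)
After 9 (propagate distance d=41 (to screen)): x=39284646/520625 (≈75.4567) theta=1186223/1041250 (≈1.1392)
|theta_initial|=0.3000 |theta_final|=1186223/1041250 (≈1.1392) -> increased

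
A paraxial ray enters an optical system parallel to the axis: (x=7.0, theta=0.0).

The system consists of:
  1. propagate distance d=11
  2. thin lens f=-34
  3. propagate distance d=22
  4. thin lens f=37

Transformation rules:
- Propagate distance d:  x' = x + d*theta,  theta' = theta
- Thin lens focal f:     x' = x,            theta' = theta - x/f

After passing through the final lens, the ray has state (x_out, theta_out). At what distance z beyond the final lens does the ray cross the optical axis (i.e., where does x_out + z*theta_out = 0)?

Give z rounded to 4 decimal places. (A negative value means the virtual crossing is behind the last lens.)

Answer: 109.0526

Derivation:
Initial: x=7.0000 theta=0.0000
After 1 (propagate distance d=11): x=7.0000 theta=0.0000
After 2 (thin lens f=-34): x=7.0000 theta=7/34 (≈0.2059)
After 3 (propagate distance d=22): x=196/17 (≈11.5294) theta=7/34 (≈0.2059)
After 4 (thin lens f=37): x=196/17 (≈11.5294) theta=-133/1258 (≈-0.1057)
z_focus = -x_out/theta_out = -(196/17)/(-133/1258) = 2072/19 ≈ 109.0526
Rounded to 4 decimal places: z = 109.0526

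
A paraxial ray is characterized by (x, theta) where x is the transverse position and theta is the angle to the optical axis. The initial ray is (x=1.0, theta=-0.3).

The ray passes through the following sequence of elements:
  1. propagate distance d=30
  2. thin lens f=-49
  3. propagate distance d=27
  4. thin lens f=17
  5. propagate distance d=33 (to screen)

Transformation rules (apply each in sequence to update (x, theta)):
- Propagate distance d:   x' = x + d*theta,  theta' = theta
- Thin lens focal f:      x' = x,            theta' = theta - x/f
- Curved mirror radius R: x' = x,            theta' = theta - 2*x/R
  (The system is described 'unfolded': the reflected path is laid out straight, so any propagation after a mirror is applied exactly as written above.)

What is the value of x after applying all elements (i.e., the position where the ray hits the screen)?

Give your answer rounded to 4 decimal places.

Answer: 4.0140

Derivation:
Initial: x=1.0000 theta=-0.3000
After 1 (propagate distance d=30): x=-8.0000 theta=-0.3000
After 2 (thin lens f=-49): x=-8.0000 theta=-227/490 (≈-0.4633)
After 3 (propagate distance d=27): x=-10049/490 (≈-20.5082) theta=-227/490 (≈-0.4633)
After 4 (thin lens f=17): x=-10049/490 (≈-20.5082) theta=619/833 (≈0.7431)
After 5 (propagate distance d=33 (to screen)): x=33437/8330 (≈4.0140) theta=619/833 (≈0.7431)
Rounded to 4 decimal places: x = 4.0140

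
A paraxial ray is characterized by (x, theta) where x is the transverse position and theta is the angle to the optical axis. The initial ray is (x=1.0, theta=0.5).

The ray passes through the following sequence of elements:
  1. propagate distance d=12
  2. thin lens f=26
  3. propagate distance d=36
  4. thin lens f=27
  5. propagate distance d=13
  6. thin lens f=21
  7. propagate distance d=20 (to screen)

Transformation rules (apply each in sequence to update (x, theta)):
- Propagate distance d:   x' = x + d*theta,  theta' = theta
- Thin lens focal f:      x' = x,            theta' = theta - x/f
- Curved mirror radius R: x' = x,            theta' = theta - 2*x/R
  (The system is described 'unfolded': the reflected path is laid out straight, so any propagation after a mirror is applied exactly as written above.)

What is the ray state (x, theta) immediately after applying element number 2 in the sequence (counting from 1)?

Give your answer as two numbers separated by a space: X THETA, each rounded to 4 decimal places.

Initial: x=1.0000 theta=0.5000
After 1 (propagate distance d=12): x=7.0000 theta=0.5000
After 2 (thin lens f=26): x=7.0000 theta=3/13 (≈0.2308)
Rounded to 4 decimal places: x = 7.0000, theta = 0.2308

Answer: 7.0000 0.2308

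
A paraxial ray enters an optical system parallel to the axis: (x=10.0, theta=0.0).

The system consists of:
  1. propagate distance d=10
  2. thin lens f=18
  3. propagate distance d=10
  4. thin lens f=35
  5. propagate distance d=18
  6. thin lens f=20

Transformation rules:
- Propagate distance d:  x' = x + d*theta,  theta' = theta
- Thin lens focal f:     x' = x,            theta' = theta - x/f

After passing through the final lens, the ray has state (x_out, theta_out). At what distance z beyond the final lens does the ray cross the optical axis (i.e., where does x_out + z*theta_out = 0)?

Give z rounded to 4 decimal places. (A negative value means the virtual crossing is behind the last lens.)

Initial: x=10.0000 theta=0.0000
After 1 (propagate distance d=10): x=10.0000 theta=0.0000
After 2 (thin lens f=18): x=10.0000 theta=-5/9 (≈-0.5556)
After 3 (propagate distance d=10): x=40/9 (≈4.4444) theta=-5/9 (≈-0.5556)
After 4 (thin lens f=35): x=40/9 (≈4.4444) theta=-43/63 (≈-0.6825)
After 5 (propagate distance d=18): x=-494/63 (≈-7.8413) theta=-43/63 (≈-0.6825)
After 6 (thin lens f=20): x=-494/63 (≈-7.8413) theta=-61/210 (≈-0.2905)
z_focus = -x_out/theta_out = -(-494/63)/(-61/210) = -4940/183 ≈ -26.9945
Rounded to 4 decimal places: z = -26.9945

Answer: -26.9945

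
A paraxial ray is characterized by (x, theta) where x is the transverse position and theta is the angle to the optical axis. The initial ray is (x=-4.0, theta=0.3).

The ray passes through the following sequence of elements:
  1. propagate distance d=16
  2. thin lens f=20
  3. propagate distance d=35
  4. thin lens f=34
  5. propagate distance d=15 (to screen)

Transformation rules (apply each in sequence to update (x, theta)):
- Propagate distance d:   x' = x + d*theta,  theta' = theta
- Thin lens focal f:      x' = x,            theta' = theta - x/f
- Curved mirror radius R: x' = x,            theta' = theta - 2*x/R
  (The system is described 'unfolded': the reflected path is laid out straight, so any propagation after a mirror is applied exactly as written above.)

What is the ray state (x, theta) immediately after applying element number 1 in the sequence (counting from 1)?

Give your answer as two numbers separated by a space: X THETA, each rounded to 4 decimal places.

Answer: 0.8000 0.3000

Derivation:
Initial: x=-4.0000 theta=0.3000
After 1 (propagate distance d=16): x=0.8000 theta=0.3000
Rounded to 4 decimal places: x = 0.8000, theta = 0.3000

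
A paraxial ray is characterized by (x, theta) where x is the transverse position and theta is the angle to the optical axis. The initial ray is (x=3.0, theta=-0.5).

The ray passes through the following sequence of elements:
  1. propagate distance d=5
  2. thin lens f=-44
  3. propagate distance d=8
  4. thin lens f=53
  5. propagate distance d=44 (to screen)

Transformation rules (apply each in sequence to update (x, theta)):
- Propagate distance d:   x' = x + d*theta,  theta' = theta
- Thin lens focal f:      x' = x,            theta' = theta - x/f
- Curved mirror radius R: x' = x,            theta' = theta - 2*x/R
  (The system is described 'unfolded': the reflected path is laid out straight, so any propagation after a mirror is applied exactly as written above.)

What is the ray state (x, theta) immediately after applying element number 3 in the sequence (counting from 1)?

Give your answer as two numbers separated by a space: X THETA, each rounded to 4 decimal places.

Answer: -3.4091 -0.4886

Derivation:
Initial: x=3.0000 theta=-0.5000
After 1 (propagate distance d=5): x=0.5000 theta=-0.5000
After 2 (thin lens f=-44): x=0.5000 theta=-43/88 (≈-0.4886)
After 3 (propagate distance d=8): x=-75/22 (≈-3.4091) theta=-43/88 (≈-0.4886)
Rounded to 4 decimal places: x = -3.4091, theta = -0.4886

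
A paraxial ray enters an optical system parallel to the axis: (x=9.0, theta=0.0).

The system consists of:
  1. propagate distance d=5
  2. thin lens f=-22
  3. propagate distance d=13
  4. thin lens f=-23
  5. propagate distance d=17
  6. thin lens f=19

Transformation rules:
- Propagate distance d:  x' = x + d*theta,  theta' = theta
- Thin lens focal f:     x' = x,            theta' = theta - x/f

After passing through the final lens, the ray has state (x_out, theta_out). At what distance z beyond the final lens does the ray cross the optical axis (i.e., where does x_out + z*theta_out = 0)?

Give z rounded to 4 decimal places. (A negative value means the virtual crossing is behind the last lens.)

Initial: x=9.0000 theta=0.0000
After 1 (propagate distance d=5): x=9.0000 theta=0.0000
After 2 (thin lens f=-22): x=9.0000 theta=9/22 (≈0.4091)
After 3 (propagate distance d=13): x=315/22 (≈14.3182) theta=9/22 (≈0.4091)
After 4 (thin lens f=-23): x=315/22 (≈14.3182) theta=261/253 (≈1.0316)
After 5 (propagate distance d=17): x=16119/506 (≈31.8557) theta=261/253 (≈1.0316)
After 6 (thin lens f=19): x=16119/506 (≈31.8557) theta=-6201/9614 (≈-0.6450)
z_focus = -x_out/theta_out = -(16119/506)/(-6201/9614) = 34029/689 ≈ 49.3890
Rounded to 4 decimal places: z = 49.3890

Answer: 49.3890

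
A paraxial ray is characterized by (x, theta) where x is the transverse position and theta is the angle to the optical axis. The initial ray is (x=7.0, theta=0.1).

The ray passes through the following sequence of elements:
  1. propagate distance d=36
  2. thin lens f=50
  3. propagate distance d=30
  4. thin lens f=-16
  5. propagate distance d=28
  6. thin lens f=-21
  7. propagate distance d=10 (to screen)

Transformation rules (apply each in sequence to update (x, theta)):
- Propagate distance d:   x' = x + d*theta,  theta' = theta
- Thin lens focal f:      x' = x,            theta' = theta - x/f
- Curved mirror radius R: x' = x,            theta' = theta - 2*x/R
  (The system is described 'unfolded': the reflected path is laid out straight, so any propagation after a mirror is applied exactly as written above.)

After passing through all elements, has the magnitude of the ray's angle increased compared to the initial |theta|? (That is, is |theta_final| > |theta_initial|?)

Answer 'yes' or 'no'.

Answer: yes

Derivation:
Initial: x=7.0000 theta=0.1000
After 1 (propagate distance d=36): x=10.6000 theta=0.1000
After 2 (thin lens f=50): x=10.6000 theta=-0.1120
After 3 (propagate distance d=30): x=7.2400 theta=-0.1120
After 4 (thin lens f=-16): x=7.2400 theta=0.3405
After 5 (propagate distance d=28): x=16.7740 theta=0.3405
After 6 (thin lens f=-21): x=16.7740 theta=47849/42000 (≈1.1393)
After 7 (propagate distance d=10 (to screen)): x=591499/21000 (≈28.1666) theta=47849/42000 (≈1.1393)
|theta_initial|=0.1000 |theta_final|=47849/42000 (≈1.1393) -> increased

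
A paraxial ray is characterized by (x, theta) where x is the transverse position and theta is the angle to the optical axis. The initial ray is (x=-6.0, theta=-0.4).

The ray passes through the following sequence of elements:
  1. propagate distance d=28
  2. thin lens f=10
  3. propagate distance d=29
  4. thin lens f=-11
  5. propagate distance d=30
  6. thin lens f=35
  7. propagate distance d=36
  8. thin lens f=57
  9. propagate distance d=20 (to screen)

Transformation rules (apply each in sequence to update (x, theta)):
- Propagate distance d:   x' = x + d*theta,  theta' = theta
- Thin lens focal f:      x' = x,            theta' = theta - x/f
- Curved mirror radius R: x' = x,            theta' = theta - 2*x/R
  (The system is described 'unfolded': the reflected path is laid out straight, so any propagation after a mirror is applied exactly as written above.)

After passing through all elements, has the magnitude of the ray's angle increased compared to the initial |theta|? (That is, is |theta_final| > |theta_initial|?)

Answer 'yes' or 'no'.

Answer: yes

Derivation:
Initial: x=-6.0000 theta=-0.4000
After 1 (propagate distance d=28): x=-17.2000 theta=-0.4000
After 2 (thin lens f=10): x=-17.2000 theta=1.3200
After 3 (propagate distance d=29): x=21.0800 theta=1.3200
After 4 (thin lens f=-11): x=21.0800 theta=178/55 (≈3.2364)
After 5 (propagate distance d=30): x=32497/275 (≈118.1709) theta=178/55 (≈3.2364)
After 6 (thin lens f=35): x=32497/275 (≈118.1709) theta=-1347/9625 (≈-0.1399)
After 7 (propagate distance d=36): x=1088903/9625 (≈113.1328) theta=-1347/9625 (≈-0.1399)
After 8 (thin lens f=57): x=1088903/9625 (≈113.1328) theta=-166526/78375 (≈-2.1247)
After 9 (propagate distance d=20 (to screen)): x=38753831/548625 (≈70.6381) theta=-166526/78375 (≈-2.1247)
|theta_initial|=0.4000 |theta_final|=166526/78375 (≈2.1247) -> increased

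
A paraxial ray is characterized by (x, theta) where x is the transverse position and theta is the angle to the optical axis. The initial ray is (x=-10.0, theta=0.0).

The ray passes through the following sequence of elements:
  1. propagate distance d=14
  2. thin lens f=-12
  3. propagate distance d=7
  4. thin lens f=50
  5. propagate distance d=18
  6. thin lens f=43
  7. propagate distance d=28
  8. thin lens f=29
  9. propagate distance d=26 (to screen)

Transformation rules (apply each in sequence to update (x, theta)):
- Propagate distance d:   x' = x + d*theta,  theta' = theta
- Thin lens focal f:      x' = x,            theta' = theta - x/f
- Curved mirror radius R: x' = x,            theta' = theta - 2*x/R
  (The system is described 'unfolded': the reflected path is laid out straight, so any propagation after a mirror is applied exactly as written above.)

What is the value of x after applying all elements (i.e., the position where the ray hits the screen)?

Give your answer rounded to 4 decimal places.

Initial: x=-10.0000 theta=0.0000
After 1 (propagate distance d=14): x=-10.0000 theta=0.0000
After 2 (thin lens f=-12): x=-10.0000 theta=-5/6 (≈-0.8333)
After 3 (propagate distance d=7): x=-95/6 (≈-15.8333) theta=-5/6 (≈-0.8333)
After 4 (thin lens f=50): x=-95/6 (≈-15.8333) theta=-31/60 (≈-0.5167)
After 5 (propagate distance d=18): x=-377/15 (≈-25.1333) theta=-31/60 (≈-0.5167)
After 6 (thin lens f=43): x=-377/15 (≈-25.1333) theta=35/516 (≈0.0678)
After 7 (propagate distance d=28): x=-14986/645 (≈-23.2341) theta=35/516 (≈0.0678)
After 8 (thin lens f=29): x=-14986/645 (≈-23.2341) theta=21673/24940 (≈0.8690)
After 9 (propagate distance d=26 (to screen)): x=-23941/37410 (≈-0.6400) theta=21673/24940 (≈0.8690)
Rounded to 4 decimal places: x = -0.6400

Answer: -0.6400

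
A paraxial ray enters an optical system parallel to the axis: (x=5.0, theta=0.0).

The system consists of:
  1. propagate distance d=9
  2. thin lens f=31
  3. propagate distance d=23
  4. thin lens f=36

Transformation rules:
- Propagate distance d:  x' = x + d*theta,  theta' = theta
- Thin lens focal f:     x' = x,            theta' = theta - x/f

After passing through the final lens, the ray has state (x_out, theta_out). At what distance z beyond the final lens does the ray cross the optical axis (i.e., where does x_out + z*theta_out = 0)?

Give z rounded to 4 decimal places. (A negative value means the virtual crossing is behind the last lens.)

Initial: x=5.0000 theta=0.0000
After 1 (propagate distance d=9): x=5.0000 theta=0.0000
After 2 (thin lens f=31): x=5.0000 theta=-5/31 (≈-0.1613)
After 3 (propagate distance d=23): x=40/31 (≈1.2903) theta=-5/31 (≈-0.1613)
After 4 (thin lens f=36): x=40/31 (≈1.2903) theta=-55/279 (≈-0.1971)
z_focus = -x_out/theta_out = -(40/31)/(-55/279) = 72/11 ≈ 6.5455
Rounded to 4 decimal places: z = 6.5455

Answer: 6.5455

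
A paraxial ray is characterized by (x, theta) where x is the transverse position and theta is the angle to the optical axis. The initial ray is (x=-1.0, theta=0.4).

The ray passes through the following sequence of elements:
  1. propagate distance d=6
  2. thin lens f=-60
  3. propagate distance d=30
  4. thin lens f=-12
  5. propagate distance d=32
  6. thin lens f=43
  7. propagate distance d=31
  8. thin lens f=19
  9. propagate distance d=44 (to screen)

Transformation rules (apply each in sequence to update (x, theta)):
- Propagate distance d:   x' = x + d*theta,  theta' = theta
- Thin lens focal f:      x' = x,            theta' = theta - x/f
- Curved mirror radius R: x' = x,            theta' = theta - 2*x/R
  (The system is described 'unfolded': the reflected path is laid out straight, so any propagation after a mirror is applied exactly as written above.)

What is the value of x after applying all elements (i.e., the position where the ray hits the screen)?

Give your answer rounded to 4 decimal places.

Initial: x=-1.0000 theta=0.4000
After 1 (propagate distance d=6): x=1.4000 theta=0.4000
After 2 (thin lens f=-60): x=1.4000 theta=127/300 (≈0.4233)
After 3 (propagate distance d=30): x=14.1000 theta=127/300 (≈0.4233)
After 4 (thin lens f=-12): x=14.1000 theta=959/600 (≈1.5983)
After 5 (propagate distance d=32): x=9787/150 (≈65.2467) theta=959/600 (≈1.5983)
After 6 (thin lens f=43): x=9787/150 (≈65.2467) theta=2089/25800 (≈0.0810)
After 7 (propagate distance d=31): x=1748123/25800 (≈67.7567) theta=2089/25800 (≈0.0810)
After 8 (thin lens f=19): x=1748123/25800 (≈67.7567) theta=-213554/61275 (≈-3.4852)
After 9 (propagate distance d=44 (to screen)): x=-13985557/163400 (≈-85.5909) theta=-213554/61275 (≈-3.4852)
Rounded to 4 decimal places: x = -85.5909

Answer: -85.5909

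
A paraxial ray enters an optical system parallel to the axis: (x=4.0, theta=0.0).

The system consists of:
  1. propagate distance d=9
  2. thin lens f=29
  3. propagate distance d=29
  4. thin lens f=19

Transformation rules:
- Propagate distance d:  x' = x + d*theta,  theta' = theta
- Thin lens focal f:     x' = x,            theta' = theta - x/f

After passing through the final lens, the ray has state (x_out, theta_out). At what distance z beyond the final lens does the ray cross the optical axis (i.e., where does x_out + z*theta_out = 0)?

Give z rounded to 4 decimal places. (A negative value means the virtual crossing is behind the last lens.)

Initial: x=4.0000 theta=0.0000
After 1 (propagate distance d=9): x=4.0000 theta=0.0000
After 2 (thin lens f=29): x=4.0000 theta=-4/29 (≈-0.1379)
After 3 (propagate distance d=29): x=0.0000 theta=-4/29 (≈-0.1379)
After 4 (thin lens f=19): x=0.0000 theta=-4/29 (≈-0.1379)
z_focus = -x_out/theta_out = -(0.0000)/(-4/29) = 0.0000
Rounded to 4 decimal places: z = 0.0000

Answer: 0.0000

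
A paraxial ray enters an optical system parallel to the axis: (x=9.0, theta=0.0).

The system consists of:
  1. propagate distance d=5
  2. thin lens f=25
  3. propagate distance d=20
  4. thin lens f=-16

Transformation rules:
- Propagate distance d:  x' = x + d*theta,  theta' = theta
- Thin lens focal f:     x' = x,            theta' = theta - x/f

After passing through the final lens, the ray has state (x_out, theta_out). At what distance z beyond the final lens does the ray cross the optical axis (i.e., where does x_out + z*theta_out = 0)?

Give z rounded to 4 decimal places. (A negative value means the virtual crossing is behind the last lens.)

Answer: 7.2727

Derivation:
Initial: x=9.0000 theta=0.0000
After 1 (propagate distance d=5): x=9.0000 theta=0.0000
After 2 (thin lens f=25): x=9.0000 theta=-0.3600
After 3 (propagate distance d=20): x=1.8000 theta=-0.3600
After 4 (thin lens f=-16): x=1.8000 theta=-0.2475
z_focus = -x_out/theta_out = -(1.8000)/(-0.2475) = 80/11 ≈ 7.2727
Rounded to 4 decimal places: z = 7.2727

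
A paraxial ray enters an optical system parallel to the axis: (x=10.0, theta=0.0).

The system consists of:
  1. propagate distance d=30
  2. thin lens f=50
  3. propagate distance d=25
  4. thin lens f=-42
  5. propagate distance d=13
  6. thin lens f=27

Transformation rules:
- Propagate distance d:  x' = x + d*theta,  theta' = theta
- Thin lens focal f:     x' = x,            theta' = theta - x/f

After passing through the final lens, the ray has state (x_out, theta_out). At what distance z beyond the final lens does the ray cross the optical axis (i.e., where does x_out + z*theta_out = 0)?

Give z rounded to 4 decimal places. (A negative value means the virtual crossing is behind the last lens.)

Answer: 17.3781

Derivation:
Initial: x=10.0000 theta=0.0000
After 1 (propagate distance d=30): x=10.0000 theta=0.0000
After 2 (thin lens f=50): x=10.0000 theta=-0.2000
After 3 (propagate distance d=25): x=5.0000 theta=-0.2000
After 4 (thin lens f=-42): x=5.0000 theta=-17/210 (≈-0.0810)
After 5 (propagate distance d=13): x=829/210 (≈3.9476) theta=-17/210 (≈-0.0810)
After 6 (thin lens f=27): x=829/210 (≈3.9476) theta=-92/405 (≈-0.2272)
z_focus = -x_out/theta_out = -(829/210)/(-92/405) = 22383/1288 ≈ 17.3781
Rounded to 4 decimal places: z = 17.3781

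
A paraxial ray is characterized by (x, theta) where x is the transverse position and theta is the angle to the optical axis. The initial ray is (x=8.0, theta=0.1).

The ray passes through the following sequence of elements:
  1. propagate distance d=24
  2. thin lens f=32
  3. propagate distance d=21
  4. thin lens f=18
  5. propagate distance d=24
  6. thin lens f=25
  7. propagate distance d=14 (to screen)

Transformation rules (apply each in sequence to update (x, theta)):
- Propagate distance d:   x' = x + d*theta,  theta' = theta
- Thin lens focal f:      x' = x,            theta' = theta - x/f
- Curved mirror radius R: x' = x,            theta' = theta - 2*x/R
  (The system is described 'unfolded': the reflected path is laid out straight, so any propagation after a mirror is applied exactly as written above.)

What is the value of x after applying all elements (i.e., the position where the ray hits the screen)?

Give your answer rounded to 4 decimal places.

Answer: -10.7722

Derivation:
Initial: x=8.0000 theta=0.1000
After 1 (propagate distance d=24): x=10.4000 theta=0.1000
After 2 (thin lens f=32): x=10.4000 theta=-0.2250
After 3 (propagate distance d=21): x=5.6750 theta=-0.2250
After 4 (thin lens f=18): x=5.6750 theta=-389/720 (≈-0.5403)
After 5 (propagate distance d=24): x=-175/24 (≈-7.2917) theta=-389/720 (≈-0.5403)
After 6 (thin lens f=25): x=-175/24 (≈-7.2917) theta=-179/720 (≈-0.2486)
After 7 (propagate distance d=14 (to screen)): x=-1939/180 (≈-10.7722) theta=-179/720 (≈-0.2486)
Rounded to 4 decimal places: x = -10.7722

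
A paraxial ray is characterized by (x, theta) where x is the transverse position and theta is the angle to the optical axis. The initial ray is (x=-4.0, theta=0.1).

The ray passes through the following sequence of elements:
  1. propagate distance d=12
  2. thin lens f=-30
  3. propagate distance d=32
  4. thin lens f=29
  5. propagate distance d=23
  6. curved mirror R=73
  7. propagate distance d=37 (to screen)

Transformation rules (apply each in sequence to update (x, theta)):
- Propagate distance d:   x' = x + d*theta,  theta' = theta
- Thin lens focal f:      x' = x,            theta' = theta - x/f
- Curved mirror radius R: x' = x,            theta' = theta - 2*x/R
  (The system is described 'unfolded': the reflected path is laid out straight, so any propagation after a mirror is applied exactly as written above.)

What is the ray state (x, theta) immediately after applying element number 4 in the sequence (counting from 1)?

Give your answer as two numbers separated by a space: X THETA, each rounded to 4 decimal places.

Initial: x=-4.0000 theta=0.1000
After 1 (propagate distance d=12): x=-2.8000 theta=0.1000
After 2 (thin lens f=-30): x=-2.8000 theta=1/150 (≈0.0067)
After 3 (propagate distance d=32): x=-194/75 (≈-2.5867) theta=1/150 (≈0.0067)
After 4 (thin lens f=29): x=-194/75 (≈-2.5867) theta=139/1450 (≈0.0959)
Rounded to 4 decimal places: x = -2.5867, theta = 0.0959

Answer: -2.5867 0.0959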